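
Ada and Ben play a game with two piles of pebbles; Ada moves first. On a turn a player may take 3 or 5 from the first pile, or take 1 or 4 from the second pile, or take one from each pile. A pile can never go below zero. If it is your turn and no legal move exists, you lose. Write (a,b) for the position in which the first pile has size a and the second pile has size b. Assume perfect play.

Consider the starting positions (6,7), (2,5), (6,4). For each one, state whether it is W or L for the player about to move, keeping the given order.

Positions with no move are L. A position that does have a move is losing for the player to move precisely when every available move leads to a winning position for the opponent. Fill in the labels:
No move ever increases a pile, so every position that can arise here has a ≤ 6 and b ≤ 7; it is enough to label the cells with 0 ≤ a ≤ 6 and 0 ≤ b ≤ 7.
Every move lowers a or b (never raises either), so fill the grid row by row in increasing a, and left to right within a row: each cell's successors are then already labelled.
      b=0  b=1  b=2  b=3  b=4  b=5  b=6  b=7
a=0:    L    W    L    W    W    L    W    L
a=1:    L    W    L    W    W    L    W    L
a=2:    L    W    L    W    W    L    W    L
a=3:    W    W    W    W    L    W    W    W
a=4:    W    L    W    L    W    W    L    W
a=5:    W    L    W    L    W    W    L    W
a=6:    W    L    W    L    W    W    L    W
Cells with no legal move (terminal, hence L): (0,0), (1,0), (2,0).
The remaining L cells, each justified by listing all of its moves:
(0,2): the only move is to (0,1)(W), a W ⇒ L
(0,5): moves to (0,4)(W), (0,1)(W); every one is W ⇒ L
(0,7): moves to (0,6)(W), (0,3)(W); every one is W ⇒ L
(1,2): moves to (1,1)(W), (0,1)(W); every one is W ⇒ L
(1,5): moves to (1,4)(W), (1,1)(W), (0,4)(W); every one is W ⇒ L
(1,7): moves to (1,6)(W), (1,3)(W), (0,6)(W); every one is W ⇒ L
(2,2): moves to (2,1)(W), (1,1)(W); every one is W ⇒ L
(2,5): moves to (2,4)(W), (2,1)(W), (1,4)(W); every one is W ⇒ L
(2,7): moves to (2,6)(W), (2,3)(W), (1,6)(W); every one is W ⇒ L
(3,4): moves to (0,4)(W), (3,3)(W), (3,0)(W), (2,3)(W); every one is W ⇒ L
(4,1): moves to (1,1)(W), (4,0)(W), (3,0)(W); every one is W ⇒ L
(4,3): moves to (1,3)(W), (4,2)(W), (3,2)(W); every one is W ⇒ L
(4,6): moves to (1,6)(W), (4,5)(W), (4,2)(W), (3,5)(W); every one is W ⇒ L
(5,1): moves to (2,1)(W), (0,1)(W), (5,0)(W), (4,0)(W); every one is W ⇒ L
(5,3): moves to (2,3)(W), (0,3)(W), (5,2)(W), (4,2)(W); every one is W ⇒ L
(5,6): moves to (2,6)(W), (0,6)(W), (5,5)(W), (5,2)(W), (4,5)(W); every one is W ⇒ L
(6,1): moves to (3,1)(W), (1,1)(W), (6,0)(W), (5,0)(W); every one is W ⇒ L
(6,3): moves to (3,3)(W), (1,3)(W), (6,2)(W), (5,2)(W); every one is W ⇒ L
(6,6): moves to (3,6)(W), (1,6)(W), (6,5)(W), (6,2)(W), (5,5)(W); every one is W ⇒ L
Every other cell has at least one move into one of the L cells above, so it is W.
(6,7): the move to (1,7) reaches an L cell, so W
(2,5): one of the L cells justified above, so L
(6,4): the move to (3,4) reaches an L cell, so W

(6,7): W, (2,5): L, (6,4): W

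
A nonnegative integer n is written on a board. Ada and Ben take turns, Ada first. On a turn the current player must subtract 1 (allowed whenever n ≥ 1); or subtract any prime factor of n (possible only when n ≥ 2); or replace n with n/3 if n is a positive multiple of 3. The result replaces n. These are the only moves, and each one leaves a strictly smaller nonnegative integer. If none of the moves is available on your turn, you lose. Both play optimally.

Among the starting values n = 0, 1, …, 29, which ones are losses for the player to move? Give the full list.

Compute win/loss labels from the base case upward. A position with no move is L. Any other position is W if it can reach an L in one move, else L.
n=0: no move → L
n=1: W (go to 0, an L position)
n=2: W (go to 0, an L position)
n=3: W (go to 0, an L position)
n=4: L (options 2(W), 3(W) are all W)
n=5: W (go to 0, an L position)
n=6: W (go to 4, an L position)
n=7: W (go to 0, an L position)
n=8: L (options 6(W), 7(W) are all W)
n=9: W (go to 8, an L position)
n=10: W (go to 8, an L position)
n=11: W (go to 0, an L position)
n=12: W (go to 4, an L position)
n=13: W (go to 0, an L position)
n=14: L (options 7(W), 12(W), 13(W) are all W)
n=15: W (go to 14, an L position)
n=16: W (go to 14, an L position)
n=17: W (go to 0, an L position)
n=18: L (options 6(W), 15(W), 16(W), 17(W) are all W)
n=19: W (go to 0, an L position)
n=20: W (go to 18, an L position)
n=21: W (go to 14, an L position)
n=22: L (options 11(W), 20(W), 21(W) are all W)
n=23: W (go to 0, an L position)
n=24: W (go to 8, an L position)
n=25: L (options 20(W), 24(W) are all W)
n=26: W (go to 25, an L position)
n=27: L (options 9(W), 24(W), 26(W) are all W)
n=28: W (go to 27, an L position)
n=29: W (go to 0, an L position)
Reading off the rows marked L gives the requested list; there are 8 such values of n.

0, 4, 8, 14, 18, 22, 25, 27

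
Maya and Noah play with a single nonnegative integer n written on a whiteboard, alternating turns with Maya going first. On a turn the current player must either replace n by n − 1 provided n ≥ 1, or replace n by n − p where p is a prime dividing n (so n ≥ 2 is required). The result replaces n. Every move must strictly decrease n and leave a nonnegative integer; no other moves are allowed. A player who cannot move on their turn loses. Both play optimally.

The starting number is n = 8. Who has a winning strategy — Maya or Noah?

Noah wins.

Positions with no move are L. A position that does have a move is losing for the player to move precisely when every available move leads to a winning position for the opponent. Fill in the labels:
n=0: no move → L
n=1: →0(L), so W
n=2: →0(L), so W
n=3: →0(L), so W
n=4: →2(W), 3(W) — all W, so L
n=5: →0(L), so W
n=6: →4(L), so W
n=7: →0(L), so W
n=8: →6(W), 7(W) — all W, so L
Every move from 8 reaches a W position, so the mover loses.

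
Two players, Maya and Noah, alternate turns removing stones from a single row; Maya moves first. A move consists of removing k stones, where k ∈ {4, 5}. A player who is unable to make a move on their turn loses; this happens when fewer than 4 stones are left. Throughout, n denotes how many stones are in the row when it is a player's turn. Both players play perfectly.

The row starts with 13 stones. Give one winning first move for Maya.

Remove 4, leaving 9.

Label each position W (a win for the player to move) or L (a loss). A position with no legal move is L; any other position is W exactly when some move reaches an L, and L when every move reaches a W.
n=0: no move → L
n=1: no move → L
n=2: no move → L
n=3: no move → L
n=4: reaches L-position 0 → W
n=5: reaches L-position 1 → W
n=6: reaches L-position 2 → W
n=7: reaches L-position 3 → W
n=8: reaches L-position 3 → W
n=9: only reaches 5(W), 4(W), all W → L
n=10: only reaches 6(W), 5(W), all W → L
n=11: only reaches 7(W), 6(W), all W → L
n=12: only reaches 8(W), 7(W), all W → L
n=13: reaches L-position 9 → W
From 13, the L positions reachable in one move are: 9.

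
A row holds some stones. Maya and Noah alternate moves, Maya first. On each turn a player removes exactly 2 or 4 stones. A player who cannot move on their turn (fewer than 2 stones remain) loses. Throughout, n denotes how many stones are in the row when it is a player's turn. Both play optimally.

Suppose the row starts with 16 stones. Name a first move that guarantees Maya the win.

Classify positions by backward induction: terminal positions (no move available) are L. From any other position, the mover wins iff some move reaches an L.
n=0: no move → L
n=1: no move → L
n=2: →0(L), so W
n=3: →1(L), so W
n=4: →0(L), so W
n=5: →1(L), so W
n=6: →4(W), 2(W) — all W, so L
n=7: →5(W), 3(W) — all W, so L
n=8: →6(L), so W
n=9: →7(L), so W
n=10: →6(L), so W
n=11: →7(L), so W
n=12: →10(W), 8(W) — all W, so L
n=13: →11(W), 9(W) — all W, so L
n=14: →12(L), so W
n=15: →13(L), so W
n=16: →12(L), so W
From 16, the L positions reachable in one move are: 12.

Remove 4, leaving 12.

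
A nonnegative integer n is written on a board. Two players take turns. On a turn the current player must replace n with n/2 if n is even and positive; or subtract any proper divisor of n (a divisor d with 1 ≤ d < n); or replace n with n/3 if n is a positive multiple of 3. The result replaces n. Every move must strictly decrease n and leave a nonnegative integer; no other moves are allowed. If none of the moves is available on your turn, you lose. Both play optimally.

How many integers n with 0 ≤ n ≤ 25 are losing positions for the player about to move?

Classify positions by backward induction: terminal positions (no move available) are L. From any other position, the mover wins iff some move reaches an L.
n=0: no move → L
n=1: no move → L
n=2: W (go to 1, an L position)
n=3: W (go to 1, an L position)
n=4: L (options 2(W), 3(W) are all W)
n=5: W (go to 4, an L position)
n=6: W (go to 4, an L position)
n=7: L (sole option 6(W) is W)
n=8: W (go to 4, an L position)
n=9: L (options 3(W), 6(W), 8(W) are all W)
n=10: W (go to 9, an L position)
n=11: L (sole option 10(W) is W)
n=12: W (go to 4, an L position)
n=13: L (sole option 12(W) is W)
n=14: W (go to 7, an L position)
n=15: L (options 5(W), 10(W), 12(W), 14(W) are all W)
n=16: W (go to 15, an L position)
n=17: L (sole option 16(W) is W)
n=18: W (go to 9, an L position)
n=19: L (sole option 18(W) is W)
n=20: W (go to 15, an L position)
n=21: W (go to 7, an L position)
n=22: W (go to 11, an L position)
n=23: L (sole option 22(W) is W)
n=24: W (go to 23, an L position)
n=25: L (options 20(W), 24(W) are all W)
L entries with 0 ≤ n ≤ 25: n = 0, 1, 4, 7, 9, 11, 13, 15, 17, 19, 23, 25; that makes 12.

12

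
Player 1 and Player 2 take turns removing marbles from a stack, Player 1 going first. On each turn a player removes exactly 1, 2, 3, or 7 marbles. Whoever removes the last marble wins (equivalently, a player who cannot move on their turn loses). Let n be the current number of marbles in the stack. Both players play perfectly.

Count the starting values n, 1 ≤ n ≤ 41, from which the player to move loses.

Build the W/L table. Terminal = L. A non-terminal position is W if it has a move to some L; otherwise it is L.
n=0: no move → L
n=1: reaches L-position 0 → W
n=2: reaches L-position 0 → W
n=3: reaches L-position 0 → W
n=4: only reaches 3(W), 2(W), 1(W), all W → L
n=5: reaches L-position 4 → W
n=6: reaches L-position 4 → W
n=7: reaches L-position 4 → W
n=8: only reaches 7(W), 6(W), 5(W), 1(W), all W → L
n=9: reaches L-position 8 → W
n=10: reaches L-position 8 → W
n=11: reaches L-position 8 → W
n=12: only reaches 11(W), 10(W), 9(W), 5(W), all W → L
n=13: reaches L-position 12 → W
n=14: reaches L-position 12 → W
n=15: reaches L-position 12 → W
n=16: only reaches 15(W), 14(W), 13(W), 9(W), all W → L
n=17: reaches L-position 16 → W
n=18: reaches L-position 16 → W
n=19: reaches L-position 16 → W
n=20: only reaches 19(W), 18(W), 17(W), 13(W), all W → L
n=21: reaches L-position 20 → W
n=22: reaches L-position 20 → W
n=23: reaches L-position 20 → W
n=24: only reaches 23(W), 22(W), 21(W), 17(W), all W → L
n=25: reaches L-position 24 → W
n=26: reaches L-position 24 → W
n=27: reaches L-position 24 → W
n=28: only reaches 27(W), 26(W), 25(W), 21(W), all W → L
n=29: reaches L-position 28 → W
n=30: reaches L-position 28 → W
n=31: reaches L-position 28 → W
n=32: only reaches 31(W), 30(W), 29(W), 25(W), all W → L
n=33: reaches L-position 32 → W
n=34: reaches L-position 32 → W
n=35: reaches L-position 32 → W
n=36: only reaches 35(W), 34(W), 33(W), 29(W), all W → L
n=37: reaches L-position 36 → W
n=38: reaches L-position 36 → W
n=39: reaches L-position 36 → W
n=40: only reaches 39(W), 38(W), 37(W), 33(W), all W → L
n=41: reaches L-position 40 → W
L entries with 1 ≤ n ≤ 41 (n=0 is outside the asked range and is not counted): n = 4, 8, 12, 16, 20, 24, 28, 32, 36, 40; that makes 10.

10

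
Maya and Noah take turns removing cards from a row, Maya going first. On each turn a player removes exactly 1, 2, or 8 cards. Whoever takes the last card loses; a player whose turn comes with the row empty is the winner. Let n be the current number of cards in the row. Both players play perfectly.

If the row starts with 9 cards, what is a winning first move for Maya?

Remove 2, leaving 7.

Work bottom-up. With no move the player to move wins. Otherwise the position is W if at least one move leads to an L position for the opponent, and L if every move leads to a W.
n=0: no move; the opponent has just taken the last card and therefore loses → W
n=1: →0(W) only, which is W, so L
n=2: →1(L), so W
n=3: →1(L), so W
n=4: →3(W), 2(W) — all W, so L
n=5: →4(L), so W
n=6: →4(L), so W
n=7: →6(W), 5(W) — all W, so L
n=8: →7(L), so W
n=9: →7(L), so W
From 9, the L positions reachable in one move are: 7, 1. Any move reaching one of these is winning.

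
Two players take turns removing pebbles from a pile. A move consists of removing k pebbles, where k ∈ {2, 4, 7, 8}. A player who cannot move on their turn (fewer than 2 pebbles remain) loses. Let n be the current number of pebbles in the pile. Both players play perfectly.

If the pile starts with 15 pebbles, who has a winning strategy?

Positions with no move are L. A position that does have a move is losing for the player to move precisely when every available move leads to a winning position for the opponent. Fill in the labels:
n=0: no move → L
n=1: no move → L
n=2: reaches L-position 0 → W
n=3: reaches L-position 1 → W
n=4: reaches L-position 0 → W
n=5: reaches L-position 1 → W
n=6: only reaches 4(W), 2(W), all W → L
n=7: reaches L-position 0 → W
n=8: reaches L-position 6 → W
n=9: reaches L-position 1 → W
n=10: reaches L-position 6 → W
n=11: only reaches 9(W), 7(W), 4(W), 3(W), all W → L
n=12: only reaches 10(W), 8(W), 5(W), 4(W), all W → L
n=13: reaches L-position 11 → W
n=14: reaches L-position 12 → W
n=15: reaches L-position 11 → W
From 15 the player to move can remove 4, leaving 11, reaching an L position.

The first player wins.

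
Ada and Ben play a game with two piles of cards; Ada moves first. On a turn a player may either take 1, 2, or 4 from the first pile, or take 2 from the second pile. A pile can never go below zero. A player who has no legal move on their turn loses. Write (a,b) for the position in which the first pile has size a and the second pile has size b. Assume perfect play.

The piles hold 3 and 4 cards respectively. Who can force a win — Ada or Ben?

Positions with no move are L. A position that does have a move is losing for the player to move precisely when every available move leads to a winning position for the opponent. Fill in the labels:
No move ever increases a pile, so every position that can arise here has a ≤ 3 and b ≤ 4; it is enough to label the cells with 0 ≤ a ≤ 3 and 0 ≤ b ≤ 4.
Every move lowers a or b (never raises either), so fill the grid row by row in increasing a, and left to right within a row: each cell's successors are then already labelled.
      b=0  b=1  b=2  b=3  b=4
a=0:    L    L    W    W    L
a=1:    W    W    L    L    W
a=2:    W    W    W    W    W
a=3:    L    L    W    W    L
Cells with no legal move (terminal, hence L): (0,0), (0,1).
The remaining L cells, each justified by listing all of its moves:
(0,4): →(0,2)(W) only, which is W, so L
(1,2): →(0,2)(W), (1,0)(W) — all W, so L
(1,3): →(0,3)(W), (1,1)(W) — all W, so L
(3,0): →(2,0)(W), (1,0)(W) — all W, so L
(3,1): →(2,1)(W), (1,1)(W) — all W, so L
(3,4): →(2,4)(W), (1,4)(W), (3,2)(W) — all W, so L
Every other cell has at least one move into one of the L cells above, so it is W.
The starting position (3,4) is L: whatever Ada does, the opponent receives a W position.

Ben wins.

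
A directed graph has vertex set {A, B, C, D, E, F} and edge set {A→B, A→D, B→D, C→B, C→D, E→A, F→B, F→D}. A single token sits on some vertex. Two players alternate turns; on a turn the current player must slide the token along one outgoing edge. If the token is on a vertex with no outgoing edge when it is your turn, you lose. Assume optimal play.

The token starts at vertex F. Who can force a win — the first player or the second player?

Classify positions by backward induction: terminal positions (no move available) are L. From any other position, the mover wins iff some move reaches an L.
Every edge goes from a vertex to one that appears earlier in the order D, B, F, A, C, E, so processing vertices in that order labels each vertex after all of its successors.
D: no outgoing edge → L
B: W (go to D, an L position)
F: W (go to D, an L position)
A: W (go to D, an L position)
C: W (go to D, an L position)
E: L (sole option A(W) is W)
From F the player to move can move to D, reaching an L position.

The first player wins.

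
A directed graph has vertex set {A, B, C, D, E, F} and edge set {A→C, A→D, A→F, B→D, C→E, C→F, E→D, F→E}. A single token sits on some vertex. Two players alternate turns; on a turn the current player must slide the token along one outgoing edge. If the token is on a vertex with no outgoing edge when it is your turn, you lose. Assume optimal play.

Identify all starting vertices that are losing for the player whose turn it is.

Use the standard recursion: the mover loses at a terminal position; elsewhere, the mover wins exactly when some move hands the opponent an L position.
Every edge goes from a vertex to one that appears earlier in the order D, B, E, F, C, A, so processing vertices in that order labels each vertex after all of its successors.
D: no outgoing edge → L
B: reaches L-position D → W
E: reaches L-position D → W
F: only reaches E(W), which is W → L
C: reaches L-position F → W
A: reaches L-position F → W
The losing starting vertices are exactly the entries labelled L in this table (2 of them).

D, F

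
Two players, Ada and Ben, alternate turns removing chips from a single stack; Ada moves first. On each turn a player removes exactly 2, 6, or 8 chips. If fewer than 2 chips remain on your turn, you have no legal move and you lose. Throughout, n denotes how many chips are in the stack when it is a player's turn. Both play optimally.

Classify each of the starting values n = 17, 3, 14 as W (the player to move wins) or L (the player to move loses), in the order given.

17: W, 3: W, 14: L

Build the W/L table. Terminal = L. A non-terminal position is W if it has a move to some L; otherwise it is L.
n=0: no move → L
n=1: no move → L
n=2: →0(L), so W
n=3: →1(L), so W
n=4: →2(W) only, which is W, so L
n=5: →3(W) only, which is W, so L
n=6: →4(L), so W
n=7: →5(L), so W
n=8: →0(L), so W
n=9: →1(L), so W
n=10: →4(L), so W
n=11: →5(L), so W
n=12: →4(L), so W
n=13: →5(L), so W
n=14: →12(W), 8(W), 6(W) — all W, so L
n=15: →13(W), 9(W), 7(W) — all W, so L
n=16: →14(L), so W
n=17: →15(L), so W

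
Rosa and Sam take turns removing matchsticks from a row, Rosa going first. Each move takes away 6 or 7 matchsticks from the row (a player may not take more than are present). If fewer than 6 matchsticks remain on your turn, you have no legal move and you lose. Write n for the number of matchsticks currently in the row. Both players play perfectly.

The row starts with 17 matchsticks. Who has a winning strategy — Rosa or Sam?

Compute win/loss labels from the base case upward. A position with no move is L. Any other position is W if it can reach an L in one move, else L.
n=0: no move → L
n=1: no move → L
n=2: no move → L
n=3: no move → L
n=4: no move → L
n=5: no move → L
n=6: W (go to 0, an L position)
n=7: W (go to 1, an L position)
n=8: W (go to 2, an L position)
n=9: W (go to 3, an L position)
n=10: W (go to 4, an L position)
n=11: W (go to 5, an L position)
n=12: W (go to 5, an L position)
n=13: L (options 7(W), 6(W) are all W)
n=14: L (options 8(W), 7(W) are all W)
n=15: L (options 9(W), 8(W) are all W)
n=16: L (options 10(W), 9(W) are all W)
n=17: L (options 11(W), 10(W) are all W)
Every move from 17 reaches a W position, so the mover loses.

Sam wins.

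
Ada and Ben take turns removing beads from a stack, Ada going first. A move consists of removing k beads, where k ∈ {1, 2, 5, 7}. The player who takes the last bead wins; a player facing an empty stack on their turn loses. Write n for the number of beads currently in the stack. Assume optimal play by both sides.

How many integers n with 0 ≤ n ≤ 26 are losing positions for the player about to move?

9

Classify positions by backward induction: terminal positions (no move available) are L. From any other position, the mover wins iff some move reaches an L.
n=0: no move → L
n=1: reaches L-position 0 → W
n=2: reaches L-position 0 → W
n=3: only reaches 2(W), 1(W), all W → L
n=4: reaches L-position 3 → W
n=5: reaches L-position 3 → W
n=6: only reaches 5(W), 4(W), 1(W), all W → L
n=7: reaches L-position 6 → W
n=8: reaches L-position 6 → W
n=9: only reaches 8(W), 7(W), 4(W), 2(W), all W → L
n=10: reaches L-position 9 → W
n=11: reaches L-position 9 → W
n=12: only reaches 11(W), 10(W), 7(W), 5(W), all W → L
n=13: reaches L-position 12 → W
n=14: reaches L-position 12 → W
n=15: only reaches 14(W), 13(W), 10(W), 8(W), all W → L
n=16: reaches L-position 15 → W
n=17: reaches L-position 15 → W
n=18: only reaches 17(W), 16(W), 13(W), 11(W), all W → L
n=19: reaches L-position 18 → W
n=20: reaches L-position 18 → W
n=21: only reaches 20(W), 19(W), 16(W), 14(W), all W → L
n=22: reaches L-position 21 → W
n=23: reaches L-position 21 → W
n=24: only reaches 23(W), 22(W), 19(W), 17(W), all W → L
n=25: reaches L-position 24 → W
n=26: reaches L-position 24 → W
L entries with 0 ≤ n ≤ 26: n = 0, 3, 6, 9, 12, 15, 18, 21, 24; that makes 9.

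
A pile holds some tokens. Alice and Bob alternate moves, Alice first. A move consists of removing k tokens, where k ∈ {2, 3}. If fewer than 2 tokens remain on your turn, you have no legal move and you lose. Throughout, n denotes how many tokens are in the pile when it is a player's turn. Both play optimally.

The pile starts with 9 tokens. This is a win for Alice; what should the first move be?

Build the W/L table. Terminal = L. A non-terminal position is W if it has a move to some L; otherwise it is L.
n=0: no move → L
n=1: no move → L
n=2: W (go to 0, an L position)
n=3: W (go to 1, an L position)
n=4: W (go to 1, an L position)
n=5: L (options 3(W), 2(W) are all W)
n=6: L (options 4(W), 3(W) are all W)
n=7: W (go to 5, an L position)
n=8: W (go to 6, an L position)
n=9: W (go to 6, an L position)
From 9, the L positions reachable in one move are: 6.

Remove 3, leaving 6.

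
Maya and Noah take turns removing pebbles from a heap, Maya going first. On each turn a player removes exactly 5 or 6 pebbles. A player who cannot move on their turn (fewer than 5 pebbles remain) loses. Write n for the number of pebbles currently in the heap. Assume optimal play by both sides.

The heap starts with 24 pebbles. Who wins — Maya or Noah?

Build the W/L table. Terminal = L. A non-terminal position is W if it has a move to some L; otherwise it is L.
n=0: no move → L
n=1: no move → L
n=2: no move → L
n=3: no move → L
n=4: no move → L
n=5: can move to 0, which is L ⇒ W
n=6: can move to 1, which is L ⇒ W
n=7: can move to 2, which is L ⇒ W
n=8: can move to 3, which is L ⇒ W
n=9: can move to 4, which is L ⇒ W
n=10: can move to 4, which is L ⇒ W
n=11: moves to 6(W), 5(W); every one is W ⇒ L
n=12: moves to 7(W), 6(W); every one is W ⇒ L
n=13: moves to 8(W), 7(W); every one is W ⇒ L
n=14: moves to 9(W), 8(W); every one is W ⇒ L
n=15: moves to 10(W), 9(W); every one is W ⇒ L
n=16: can move to 11, which is L ⇒ W
n=17: can move to 12, which is L ⇒ W
n=18: can move to 13, which is L ⇒ W
n=19: can move to 14, which is L ⇒ W
n=20: can move to 15, which is L ⇒ W
n=21: can move to 15, which is L ⇒ W
n=22: moves to 17(W), 16(W); every one is W ⇒ L
n=23: moves to 18(W), 17(W); every one is W ⇒ L
n=24: moves to 19(W), 18(W); every one is W ⇒ L
Every move from 24 reaches a W position, so the mover loses.

Noah wins.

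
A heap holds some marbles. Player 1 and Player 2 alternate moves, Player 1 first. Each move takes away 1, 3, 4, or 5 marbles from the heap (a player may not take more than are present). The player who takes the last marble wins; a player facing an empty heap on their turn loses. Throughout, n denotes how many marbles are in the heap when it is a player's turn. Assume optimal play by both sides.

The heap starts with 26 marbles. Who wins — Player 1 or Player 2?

Player 2 wins.

Positions with no move are L. A position that does have a move is losing for the player to move precisely when every available move leads to a winning position for the opponent. Fill in the labels:
n=0: no move → L
n=1: can move to 0, which is L ⇒ W
n=2: the only move is to 1(W), a W ⇒ L
n=3: can move to 2, which is L ⇒ W
n=4: can move to 0, which is L ⇒ W
n=5: can move to 2, which is L ⇒ W
n=6: can move to 2, which is L ⇒ W
n=7: can move to 2, which is L ⇒ W
n=8: moves to 7(W), 5(W), 4(W), 3(W); every one is W ⇒ L
n=9: can move to 8, which is L ⇒ W
n=10: moves to 9(W), 7(W), 6(W), 5(W); every one is W ⇒ L
n=11: can move to 10, which is L ⇒ W
n=12: can move to 8, which is L ⇒ W
n=13: can move to 10, which is L ⇒ W
n=14: can move to 10, which is L ⇒ W
n=15: can move to 10, which is L ⇒ W
n=16: moves to 15(W), 13(W), 12(W), 11(W); every one is W ⇒ L
n=17: can move to 16, which is L ⇒ W
n=18: moves to 17(W), 15(W), 14(W), 13(W); every one is W ⇒ L
n=19: can move to 18, which is L ⇒ W
n=20: can move to 16, which is L ⇒ W
n=21: can move to 18, which is L ⇒ W
n=22: can move to 18, which is L ⇒ W
n=23: can move to 18, which is L ⇒ W
n=24: moves to 23(W), 21(W), 20(W), 19(W); every one is W ⇒ L
n=25: can move to 24, which is L ⇒ W
n=26: moves to 25(W), 23(W), 22(W), 21(W); every one is W ⇒ L
The starting position 26 is L: whatever Player 1 does, the opponent receives a W position.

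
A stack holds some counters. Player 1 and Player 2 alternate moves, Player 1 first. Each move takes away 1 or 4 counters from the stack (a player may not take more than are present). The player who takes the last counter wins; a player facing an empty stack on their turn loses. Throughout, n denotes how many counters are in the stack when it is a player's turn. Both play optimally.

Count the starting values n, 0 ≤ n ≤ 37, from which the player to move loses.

16

Work bottom-up. With no move the player to move loses. Otherwise the position is W if at least one move leads to an L position for the opponent, and L if every move leads to a W.
n=0: no move → L
n=1: reaches L-position 0 → W
n=2: only reaches 1(W), which is W → L
n=3: reaches L-position 2 → W
n=4: reaches L-position 0 → W
n=5: only reaches 4(W), 1(W), all W → L
n=6: reaches L-position 5 → W
n=7: only reaches 6(W), 3(W), all W → L
n=8: reaches L-position 7 → W
n=9: reaches L-position 5 → W
n=10: only reaches 9(W), 6(W), all W → L
n=11: reaches L-position 10 → W
n=12: only reaches 11(W), 8(W), all W → L
n=13: reaches L-position 12 → W
n=14: reaches L-position 10 → W
n=15: only reaches 14(W), 11(W), all W → L
n=16: reaches L-position 15 → W
n=17: only reaches 16(W), 13(W), all W → L
n=18: reaches L-position 17 → W
n=19: reaches L-position 15 → W
n=20: only reaches 19(W), 16(W), all W → L
n=21: reaches L-position 20 → W
n=22: only reaches 21(W), 18(W), all W → L
n=23: reaches L-position 22 → W
n=24: reaches L-position 20 → W
n=25: only reaches 24(W), 21(W), all W → L
n=26: reaches L-position 25 → W
n=27: only reaches 26(W), 23(W), all W → L
n=28: reaches L-position 27 → W
n=29: reaches L-position 25 → W
n=30: only reaches 29(W), 26(W), all W → L
n=31: reaches L-position 30 → W
n=32: only reaches 31(W), 28(W), all W → L
n=33: reaches L-position 32 → W
n=34: reaches L-position 30 → W
n=35: only reaches 34(W), 31(W), all W → L
n=36: reaches L-position 35 → W
n=37: only reaches 36(W), 33(W), all W → L
L entries with 0 ≤ n ≤ 37: n = 0, 2, 5, 7, 10, 12, 15, 17, 20, 22, 25, 27, 30, 32, 35, 37; that makes 16.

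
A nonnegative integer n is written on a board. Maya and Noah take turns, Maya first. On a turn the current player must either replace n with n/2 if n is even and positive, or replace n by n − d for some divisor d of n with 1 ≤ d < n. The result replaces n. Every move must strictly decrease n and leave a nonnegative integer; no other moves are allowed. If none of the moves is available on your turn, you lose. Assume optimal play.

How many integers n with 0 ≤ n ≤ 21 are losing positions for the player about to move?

Work bottom-up. With no move the player to move loses. Otherwise the position is W if at least one move leads to an L position for the opponent, and L if every move leads to a W.
n=0: no move → L
n=1: no move → L
n=2: reaches L-position 1 → W
n=3: only reaches 2(W), which is W → L
n=4: reaches L-position 3 → W
n=5: only reaches 4(W), which is W → L
n=6: reaches L-position 3 → W
n=7: only reaches 6(W), which is W → L
n=8: reaches L-position 7 → W
n=9: only reaches 6(W), 8(W), all W → L
n=10: reaches L-position 5 → W
n=11: only reaches 10(W), which is W → L
n=12: reaches L-position 9 → W
n=13: only reaches 12(W), which is W → L
n=14: reaches L-position 7 → W
n=15: only reaches 10(W), 12(W), 14(W), all W → L
n=16: reaches L-position 15 → W
n=17: only reaches 16(W), which is W → L
n=18: reaches L-position 9 → W
n=19: only reaches 18(W), which is W → L
n=20: reaches L-position 15 → W
n=21: only reaches 14(W), 18(W), 20(W), all W → L
L entries with 0 ≤ n ≤ 21: n = 0, 1, 3, 5, 7, 9, 11, 13, 15, 17, 19, 21; that makes 12.

12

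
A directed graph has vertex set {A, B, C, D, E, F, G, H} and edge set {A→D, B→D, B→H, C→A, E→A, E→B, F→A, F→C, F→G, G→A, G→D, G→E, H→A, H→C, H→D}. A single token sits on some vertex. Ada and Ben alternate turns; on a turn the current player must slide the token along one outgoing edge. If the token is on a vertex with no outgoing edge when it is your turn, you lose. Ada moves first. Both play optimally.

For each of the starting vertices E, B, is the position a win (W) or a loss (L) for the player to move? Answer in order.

E: L, B: W

Compute win/loss labels from the base case upward. A position with no move is L. Any other position is W if it can reach an L in one move, else L.
Every edge goes from a vertex to one that appears earlier in the order D, A, C, H, B, E, G, F, so processing vertices in that order labels each vertex after all of its successors.
D: no outgoing edge → L
A: →D(L), so W
C: →A(W) only, which is W, so L
H: →C(L), so W
B: →D(L), so W
E: →B(W), A(W) — all W, so L
G: →E(L), so W
F: →C(L), so W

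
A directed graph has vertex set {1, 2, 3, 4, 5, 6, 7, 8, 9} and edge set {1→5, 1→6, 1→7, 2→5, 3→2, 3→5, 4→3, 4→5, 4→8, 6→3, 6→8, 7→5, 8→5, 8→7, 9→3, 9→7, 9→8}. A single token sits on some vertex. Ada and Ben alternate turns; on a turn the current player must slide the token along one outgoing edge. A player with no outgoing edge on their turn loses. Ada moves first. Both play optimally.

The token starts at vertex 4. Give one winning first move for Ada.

Move to 5.

Positions with no move are L. A position that does have a move is losing for the player to move precisely when every available move leads to a winning position for the opponent. Fill in the labels:
Every edge goes from a vertex to one that appears earlier in the order 5, 7, 2, 3, 8, 9, 6, 1, 4, so processing vertices in that order labels each vertex after all of its successors.
5: no outgoing edge → L
7: reaches L-position 5 → W
2: reaches L-position 5 → W
3: reaches L-position 5 → W
8: reaches L-position 5 → W
9: only reaches 8(W), 3(W), 7(W), all W → L
6: only reaches 8(W), 3(W), all W → L
1: reaches L-position 6 → W
4: reaches L-position 5 → W
From 4, the L positions reachable in one move are: 5.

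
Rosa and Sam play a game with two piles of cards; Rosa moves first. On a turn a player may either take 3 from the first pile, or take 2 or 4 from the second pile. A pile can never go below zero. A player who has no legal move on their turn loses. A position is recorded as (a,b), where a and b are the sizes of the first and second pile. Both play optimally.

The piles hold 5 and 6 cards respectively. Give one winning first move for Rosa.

Move to (2,6).

Work bottom-up. With no move the player to move loses. Otherwise the position is W if at least one move leads to an L position for the opponent, and L if every move leads to a W.
No move ever increases a pile, so every position that can arise here has a ≤ 5 and b ≤ 6; it is enough to label the cells with 0 ≤ a ≤ 5 and 0 ≤ b ≤ 6.
Every move lowers a or b (never raises either), so fill the grid row by row in increasing a, and left to right within a row: each cell's successors are then already labelled.
      b=0  b=1  b=2  b=3  b=4  b=5  b=6
a=0:    L    L    W    W    W    W    L
a=1:    L    L    W    W    W    W    L
a=2:    L    L    W    W    W    W    L
a=3:    W    W    L    L    W    W    W
a=4:    W    W    L    L    W    W    W
a=5:    W    W    L    L    W    W    W
Cells with no legal move (terminal, hence L): (0,0), (0,1), (1,0), (1,1), (2,0), (2,1).
The remaining L cells, each justified by listing all of its moves:
(0,6): →(0,4)(W), (0,2)(W) — all W, so L
(1,6): →(1,4)(W), (1,2)(W) — all W, so L
(2,6): →(2,4)(W), (2,2)(W) — all W, so L
(3,2): →(0,2)(W), (3,0)(W) — all W, so L
(3,3): →(0,3)(W), (3,1)(W) — all W, so L
(4,2): →(1,2)(W), (4,0)(W) — all W, so L
(4,3): →(1,3)(W), (4,1)(W) — all W, so L
(5,2): →(2,2)(W), (5,0)(W) — all W, so L
(5,3): →(2,3)(W), (5,1)(W) — all W, so L
Every other cell has at least one move into one of the L cells above, so it is W.
From (5,6), the L positions reachable in one move are: (2,6), (5,2). Any move reaching one of these is winning.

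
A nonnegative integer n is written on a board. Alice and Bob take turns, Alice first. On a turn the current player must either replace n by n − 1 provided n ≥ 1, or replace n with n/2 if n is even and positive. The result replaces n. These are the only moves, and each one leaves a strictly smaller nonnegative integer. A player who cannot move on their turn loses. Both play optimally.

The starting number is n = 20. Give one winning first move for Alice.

Move to 19.

Label each position W (a win for the player to move) or L (a loss). A position with no legal move is L; any other position is W exactly when some move reaches an L, and L when every move reaches a W.
n=0: no move → L
n=1: reaches L-position 0 → W
n=2: only reaches 1(W), which is W → L
n=3: reaches L-position 2 → W
n=4: reaches L-position 2 → W
n=5: only reaches 4(W), which is W → L
n=6: reaches L-position 5 → W
n=7: only reaches 6(W), which is W → L
n=8: reaches L-position 7 → W
n=9: only reaches 8(W), which is W → L
n=10: reaches L-position 5 → W
n=11: only reaches 10(W), which is W → L
n=12: reaches L-position 11 → W
n=13: only reaches 12(W), which is W → L
n=14: reaches L-position 7 → W
n=15: only reaches 14(W), which is W → L
n=16: reaches L-position 15 → W
n=17: only reaches 16(W), which is W → L
n=18: reaches L-position 9 → W
n=19: only reaches 18(W), which is W → L
n=20: reaches L-position 19 → W
From 20, the L positions reachable in one move are: 19.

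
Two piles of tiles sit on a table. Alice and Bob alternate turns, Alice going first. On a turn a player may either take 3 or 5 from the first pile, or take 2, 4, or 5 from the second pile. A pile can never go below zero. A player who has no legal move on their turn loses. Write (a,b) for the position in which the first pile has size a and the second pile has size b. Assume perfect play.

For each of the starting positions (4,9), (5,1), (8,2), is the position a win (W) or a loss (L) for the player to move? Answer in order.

(4,9): L, (5,1): W, (8,2): W

Classify positions by backward induction: terminal positions (no move available) are L. From any other position, the mover wins iff some move reaches an L.
No move ever increases a pile, so every position that can arise here has a ≤ 8 and b ≤ 9; it is enough to label the cells with 0 ≤ a ≤ 8 and 0 ≤ b ≤ 9.
Every move lowers a or b (never raises either), so fill the grid row by row in increasing a, and left to right within a row: each cell's successors are then already labelled.
      b=0  b=1  b=2  b=3  b=4  b=5  b=6  b=7  b=8  b=9
a=0:    L    L    W    W    W    W    W    L    L    W
a=1:    L    L    W    W    W    W    W    L    L    W
a=2:    L    L    W    W    W    W    W    L    L    W
a=3:    W    W    L    L    W    W    W    W    W    L
a=4:    W    W    L    L    W    W    W    W    W    L
a=5:    W    W    L    L    W    W    W    W    W    L
a=6:    W    W    W    W    L    L    W    W    W    W
a=7:    W    W    W    W    L    L    W    W    W    W
a=8:    L    L    W    W    W    W    W    L    L    W
Cells with no legal move (terminal, hence L): (0,0), (0,1), (1,0), (1,1), (2,0), (2,1).
The remaining L cells, each justified by listing all of its moves:
(0,7): →(0,5)(W), (0,3)(W), (0,2)(W) — all W, so L
(0,8): →(0,6)(W), (0,4)(W), (0,3)(W) — all W, so L
(1,7): →(1,5)(W), (1,3)(W), (1,2)(W) — all W, so L
(1,8): →(1,6)(W), (1,4)(W), (1,3)(W) — all W, so L
(2,7): →(2,5)(W), (2,3)(W), (2,2)(W) — all W, so L
(2,8): →(2,6)(W), (2,4)(W), (2,3)(W) — all W, so L
(3,2): →(0,2)(W), (3,0)(W) — all W, so L
(3,3): →(0,3)(W), (3,1)(W) — all W, so L
(3,9): →(0,9)(W), (3,7)(W), (3,5)(W), (3,4)(W) — all W, so L
(4,2): →(1,2)(W), (4,0)(W) — all W, so L
(4,3): →(1,3)(W), (4,1)(W) — all W, so L
(4,9): →(1,9)(W), (4,7)(W), (4,5)(W), (4,4)(W) — all W, so L
(5,2): →(2,2)(W), (0,2)(W), (5,0)(W) — all W, so L
(5,3): →(2,3)(W), (0,3)(W), (5,1)(W) — all W, so L
(5,9): →(2,9)(W), (0,9)(W), (5,7)(W), (5,5)(W), (5,4)(W) — all W, so L
(6,4): →(3,4)(W), (1,4)(W), (6,2)(W), (6,0)(W) — all W, so L
(6,5): →(3,5)(W), (1,5)(W), (6,3)(W), (6,1)(W), (6,0)(W) — all W, so L
(7,4): →(4,4)(W), (2,4)(W), (7,2)(W), (7,0)(W) — all W, so L
(7,5): →(4,5)(W), (2,5)(W), (7,3)(W), (7,1)(W), (7,0)(W) — all W, so L
(8,0): →(5,0)(W), (3,0)(W) — all W, so L
(8,1): →(5,1)(W), (3,1)(W) — all W, so L
(8,7): →(5,7)(W), (3,7)(W), (8,5)(W), (8,3)(W), (8,2)(W) — all W, so L
(8,8): →(5,8)(W), (3,8)(W), (8,6)(W), (8,4)(W), (8,3)(W) — all W, so L
Every other cell has at least one move into one of the L cells above, so it is W.
(4,9): one of the L cells justified above, so L
(5,1): the move to (2,1) reaches an L cell, so W
(8,2): the move to (5,2) reaches an L cell, so W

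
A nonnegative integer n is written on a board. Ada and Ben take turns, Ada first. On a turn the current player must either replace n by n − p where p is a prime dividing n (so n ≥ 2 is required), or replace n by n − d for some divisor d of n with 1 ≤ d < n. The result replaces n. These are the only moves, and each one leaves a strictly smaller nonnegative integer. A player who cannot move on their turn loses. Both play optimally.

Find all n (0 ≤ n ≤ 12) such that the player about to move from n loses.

0, 1, 4, 9

Positions with no move are L. A position that does have a move is losing for the player to move precisely when every available move leads to a winning position for the opponent. Fill in the labels:
n=0: no move → L
n=1: no move → L
n=2: →0(L), so W
n=3: →0(L), so W
n=4: →2(W), 3(W) — all W, so L
n=5: →0(L), so W
n=6: →4(L), so W
n=7: →0(L), so W
n=8: →4(L), so W
n=9: →6(W), 8(W) — all W, so L
n=10: →9(L), so W
n=11: →0(L), so W
n=12: →9(L), so W
Reading off the rows marked L gives the requested list; there are 4 such values of n.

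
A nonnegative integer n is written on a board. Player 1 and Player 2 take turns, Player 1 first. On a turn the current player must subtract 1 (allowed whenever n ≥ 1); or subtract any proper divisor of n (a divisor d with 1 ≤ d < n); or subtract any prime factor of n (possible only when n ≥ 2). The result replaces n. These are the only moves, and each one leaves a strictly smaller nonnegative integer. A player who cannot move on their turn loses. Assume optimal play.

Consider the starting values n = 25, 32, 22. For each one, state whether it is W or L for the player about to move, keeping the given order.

Compute win/loss labels from the base case upward. A position with no move is L. Any other position is W if it can reach an L in one move, else L.
n=0: no move → L
n=1: reaches L-position 0 → W
n=2: reaches L-position 0 → W
n=3: reaches L-position 0 → W
n=4: only reaches 2(W), 3(W), all W → L
n=5: reaches L-position 0 → W
n=6: reaches L-position 4 → W
n=7: reaches L-position 0 → W
n=8: reaches L-position 4 → W
n=9: only reaches 6(W), 8(W), all W → L
n=10: reaches L-position 9 → W
n=11: reaches L-position 0 → W
n=12: reaches L-position 9 → W
n=13: reaches L-position 0 → W
n=14: only reaches 7(W), 12(W), 13(W), all W → L
n=15: reaches L-position 14 → W
n=16: reaches L-position 14 → W
n=17: reaches L-position 0 → W
n=18: reaches L-position 9 → W
n=19: reaches L-position 0 → W
n=20: only reaches 10(W), 15(W), 16(W), 18(W), 19(W), all W → L
n=21: reaches L-position 14 → W
n=22: reaches L-position 20 → W
n=23: reaches L-position 0 → W
n=24: reaches L-position 20 → W
n=25: reaches L-position 20 → W
n=26: only reaches 13(W), 24(W), 25(W), all W → L
n=27: reaches L-position 26 → W
n=28: reaches L-position 14 → W
n=29: reaches L-position 0 → W
n=30: reaches L-position 20 → W
n=31: reaches L-position 0 → W
n=32: only reaches 16(W), 24(W), 28(W), 30(W), 31(W), all W → L

25: W, 32: L, 22: W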